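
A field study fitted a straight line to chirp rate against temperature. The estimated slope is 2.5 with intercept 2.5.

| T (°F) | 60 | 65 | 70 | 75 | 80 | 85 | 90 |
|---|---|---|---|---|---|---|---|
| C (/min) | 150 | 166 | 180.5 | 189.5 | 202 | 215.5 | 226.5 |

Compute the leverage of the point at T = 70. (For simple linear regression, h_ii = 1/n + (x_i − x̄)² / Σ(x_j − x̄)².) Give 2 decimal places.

h = 0.18

T̄ = (60 + 65 + 70 + 75 + 80 + 85 + 90)/7 = 75
Σ(T − T̄)² = 225 + 100 + 25 + 0 + 25 + 100 + 225 = 700
h = 1/7 + (-5)²/700 = 0.142857 + 0.0357143 = 0.18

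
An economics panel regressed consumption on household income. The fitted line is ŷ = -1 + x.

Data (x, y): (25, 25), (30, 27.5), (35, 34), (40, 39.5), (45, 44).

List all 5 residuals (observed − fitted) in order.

1, -1.5, 0, 0.5, 0

x=25: ŷ = -1 + 25 = 24; e = 25 − 24 = 1
x=30: ŷ = -1 + 30 = 29; e = 27.5 − 29 = -1.5
x=35: ŷ = -1 + 35 = 34; e = 34 − 34 = 0
x=40: ŷ = -1 + 40 = 39; e = 39.5 − 39 = 0.5
x=45: ŷ = -1 + 45 = 44; e = 44 − 44 = 0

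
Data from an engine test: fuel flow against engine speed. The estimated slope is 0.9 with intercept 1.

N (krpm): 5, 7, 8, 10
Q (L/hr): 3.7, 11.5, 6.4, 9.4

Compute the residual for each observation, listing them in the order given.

N=5: Q̂ = 1 + 0.9·5 = 5.5; e = 3.7 − 5.5 = -1.8
N=7: Q̂ = 1 + 0.9·7 = 7.3; e = 11.5 − 7.3 = 4.2
N=8: Q̂ = 1 + 0.9·8 = 8.2; e = 6.4 − 8.2 = -1.8
N=10: Q̂ = 1 + 0.9·10 = 10; e = 9.4 − 10 = -0.6

-1.8, 4.2, -1.8, -0.6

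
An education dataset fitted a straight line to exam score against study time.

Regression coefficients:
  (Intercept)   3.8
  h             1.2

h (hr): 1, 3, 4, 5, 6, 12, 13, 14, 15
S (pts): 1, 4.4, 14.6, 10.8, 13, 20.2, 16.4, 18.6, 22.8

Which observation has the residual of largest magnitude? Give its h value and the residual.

h=1: ŷ = 3.8 + 1.2·1 = 5; r = 1 − 5 = -4
h=3: ŷ = 3.8 + 1.2·3 = 7.4; r = 4.4 − 7.4 = -3
h=4: ŷ = 3.8 + 1.2·4 = 8.6; r = 14.6 − 8.6 = 6
h=5: ŷ = 3.8 + 1.2·5 = 9.8; r = 10.8 − 9.8 = 1
h=6: ŷ = 3.8 + 1.2·6 = 11; r = 13 − 11 = 2
h=12: ŷ = 3.8 + 1.2·12 = 18.2; r = 20.2 − 18.2 = 2
h=13: ŷ = 3.8 + 1.2·13 = 19.4; r = 16.4 − 19.4 = -3
h=14: ŷ = 3.8 + 1.2·14 = 20.6; r = 18.6 − 20.6 = -2
h=15: ŷ = 3.8 + 1.2·15 = 21.8; r = 22.8 − 21.8 = 1
Largest |r| is 6 at h = 4, residual 6.

h = 4, r = 6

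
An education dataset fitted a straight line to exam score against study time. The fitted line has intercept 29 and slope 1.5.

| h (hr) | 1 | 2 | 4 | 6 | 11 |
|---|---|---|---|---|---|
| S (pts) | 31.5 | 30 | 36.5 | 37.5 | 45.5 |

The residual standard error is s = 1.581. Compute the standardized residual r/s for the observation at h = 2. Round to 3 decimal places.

ŷ = 29 + 1.5·2 = 32
r = 30 − 32 = -2
r/s = -2 / 1.581 = -1.265

-1.265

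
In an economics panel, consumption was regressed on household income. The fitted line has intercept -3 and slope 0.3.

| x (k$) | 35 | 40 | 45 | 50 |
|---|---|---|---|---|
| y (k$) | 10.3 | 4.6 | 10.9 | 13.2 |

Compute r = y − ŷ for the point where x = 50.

r = 1.2

ŷ = -3 + 0.3·50 = 12
r = 13.2 − 12 = 1.2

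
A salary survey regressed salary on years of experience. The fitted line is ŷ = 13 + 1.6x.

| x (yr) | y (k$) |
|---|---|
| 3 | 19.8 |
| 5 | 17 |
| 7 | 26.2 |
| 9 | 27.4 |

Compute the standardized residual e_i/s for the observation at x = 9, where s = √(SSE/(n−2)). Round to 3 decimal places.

0.000

x=3: ŷ = 13 + 1.6·3 = 17.8; e = 19.8 − 17.8 = 2
x=5: ŷ = 13 + 1.6·5 = 21; e = 17 − 21 = -4
x=7: ŷ = 13 + 1.6·7 = 24.2; e = 26.2 − 24.2 = 2
x=9: ŷ = 13 + 1.6·9 = 27.4; e = 27.4 − 27.4 = 0
SSE = 4 + 16 + 4 + 0 = 24
s = √(24/2) = 3.4641
e/s = 0 / 3.4641 = 0.000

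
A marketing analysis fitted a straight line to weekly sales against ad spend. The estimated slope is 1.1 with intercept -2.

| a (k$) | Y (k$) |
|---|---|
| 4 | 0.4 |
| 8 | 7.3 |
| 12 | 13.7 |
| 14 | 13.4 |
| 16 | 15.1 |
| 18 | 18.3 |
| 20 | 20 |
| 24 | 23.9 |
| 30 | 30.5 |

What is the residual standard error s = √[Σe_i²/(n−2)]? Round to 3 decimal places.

s = 1.282

a=4: ŷ = -2 + 1.1·4 = 2.4; e = 0.4 − 2.4 = -2
a=8: ŷ = -2 + 1.1·8 = 6.8; e = 7.3 − 6.8 = 0.5
a=12: ŷ = -2 + 1.1·12 = 11.2; e = 13.7 − 11.2 = 2.5
a=14: ŷ = -2 + 1.1·14 = 13.4; e = 13.4 − 13.4 = 0
a=16: ŷ = -2 + 1.1·16 = 15.6; e = 15.1 − 15.6 = -0.5
a=18: ŷ = -2 + 1.1·18 = 17.8; e = 18.3 − 17.8 = 0.5
a=20: ŷ = -2 + 1.1·20 = 20; e = 20 − 20 = 0
a=24: ŷ = -2 + 1.1·24 = 24.4; e = 23.9 − 24.4 = -0.5
a=30: ŷ = -2 + 1.1·30 = 31; e = 30.5 − 31 = -0.5
SSE = 4 + 0.25 + 6.25 + 0 + 0.25 + 0.25 + 0 + 0.25 + 0.25 = 11.5
s = √(11.5/7) = √1.64286 ≈ 1.282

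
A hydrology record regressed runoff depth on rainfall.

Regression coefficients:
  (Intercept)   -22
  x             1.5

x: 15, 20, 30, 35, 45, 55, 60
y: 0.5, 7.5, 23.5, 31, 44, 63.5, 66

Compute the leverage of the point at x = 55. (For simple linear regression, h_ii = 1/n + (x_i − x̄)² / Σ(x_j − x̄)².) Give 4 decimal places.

h = 0.3258

x̄ = (15 + 20 + 30 + 35 + 45 + 55 + 60)/7 = 37.1429
Σ(x − x̄)² = 490.306 + 293.878 + 51.0204 + 4.59184 + 61.7347 + 318.878 + 522.449 = 1742.86
h = 1/7 + (17.8571)²/1742.86 = 0.142857 + 0.182963 = 0.3258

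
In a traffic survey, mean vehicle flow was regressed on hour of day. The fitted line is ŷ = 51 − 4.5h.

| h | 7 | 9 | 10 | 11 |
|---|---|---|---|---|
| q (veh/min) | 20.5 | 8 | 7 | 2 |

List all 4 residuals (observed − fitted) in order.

h=7: ŷ = 51 − 4.5·7 = 19.5; e = 20.5 − 19.5 = 1
h=9: ŷ = 51 − 4.5·9 = 10.5; e = 8 − 10.5 = -2.5
h=10: ŷ = 51 − 4.5·10 = 6; e = 7 − 6 = 1
h=11: ŷ = 51 − 4.5·11 = 1.5; e = 2 − 1.5 = 0.5

1, -2.5, 1, 0.5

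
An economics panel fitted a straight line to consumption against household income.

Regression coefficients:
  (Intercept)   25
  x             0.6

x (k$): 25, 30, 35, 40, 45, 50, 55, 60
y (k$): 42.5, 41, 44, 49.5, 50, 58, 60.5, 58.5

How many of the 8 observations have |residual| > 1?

x=25: ŷ = 25 + 0.6·25 = 40; e = 42.5 − 40 = 2.5
x=30: ŷ = 25 + 0.6·30 = 43; e = 41 − 43 = -2
x=35: ŷ = 25 + 0.6·35 = 46; e = 44 − 46 = -2
x=40: ŷ = 25 + 0.6·40 = 49; e = 49.5 − 49 = 0.5
x=45: ŷ = 25 + 0.6·45 = 52; e = 50 − 52 = -2
x=50: ŷ = 25 + 0.6·50 = 55; e = 58 − 55 = 3
x=55: ŷ = 25 + 0.6·55 = 58; e = 60.5 − 58 = 2.5
x=60: ŷ = 25 + 0.6·60 = 61; e = 58.5 − 61 = -2.5
|e| > 1: x=25 (|e|=2.5), x=30 (|e|=2), x=35 (|e|=2), x=45 (|e|=2), x=50 (|e|=3), x=55 (|e|=2.5), x=60 (|e|=2.5) → 7

7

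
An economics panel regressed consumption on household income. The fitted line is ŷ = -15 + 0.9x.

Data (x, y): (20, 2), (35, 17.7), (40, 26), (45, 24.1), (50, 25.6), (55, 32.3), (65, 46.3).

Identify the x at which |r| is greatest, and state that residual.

x=20: ŷ = -15 + 0.9·20 = 3; r = 2 − 3 = -1
x=35: ŷ = -15 + 0.9·35 = 16.5; r = 17.7 − 16.5 = 1.2
x=40: ŷ = -15 + 0.9·40 = 21; r = 26 − 21 = 5
x=45: ŷ = -15 + 0.9·45 = 25.5; r = 24.1 − 25.5 = -1.4
x=50: ŷ = -15 + 0.9·50 = 30; r = 25.6 − 30 = -4.4
x=55: ŷ = -15 + 0.9·55 = 34.5; r = 32.3 − 34.5 = -2.2
x=65: ŷ = -15 + 0.9·65 = 43.5; r = 46.3 − 43.5 = 2.8
Largest |r| is 5 at x = 40, residual 5.

x = 40, r = 5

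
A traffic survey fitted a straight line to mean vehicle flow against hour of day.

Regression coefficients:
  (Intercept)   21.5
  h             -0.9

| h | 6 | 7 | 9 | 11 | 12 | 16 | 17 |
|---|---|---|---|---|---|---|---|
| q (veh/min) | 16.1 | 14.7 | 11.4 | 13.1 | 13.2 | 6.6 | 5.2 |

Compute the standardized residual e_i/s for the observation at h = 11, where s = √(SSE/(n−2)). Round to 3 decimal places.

h=6: ŷ = 21.5 − 0.9·6 = 16.1; e = 16.1 − 16.1 = 0
h=7: ŷ = 21.5 − 0.9·7 = 15.2; e = 14.7 − 15.2 = -0.5
h=9: ŷ = 21.5 − 0.9·9 = 13.4; e = 11.4 − 13.4 = -2
h=11: ŷ = 21.5 − 0.9·11 = 11.6; e = 13.1 − 11.6 = 1.5
h=12: ŷ = 21.5 − 0.9·12 = 10.7; e = 13.2 − 10.7 = 2.5
h=16: ŷ = 21.5 − 0.9·16 = 7.1; e = 6.6 − 7.1 = -0.5
h=17: ŷ = 21.5 − 0.9·17 = 6.2; e = 5.2 − 6.2 = -1
SSE = 0 + 0.25 + 4 + 2.25 + 6.25 + 0.25 + 1 = 14
s = √(14/5) = 1.67332
e/s = 1.5 / 1.67332 = 0.896

0.896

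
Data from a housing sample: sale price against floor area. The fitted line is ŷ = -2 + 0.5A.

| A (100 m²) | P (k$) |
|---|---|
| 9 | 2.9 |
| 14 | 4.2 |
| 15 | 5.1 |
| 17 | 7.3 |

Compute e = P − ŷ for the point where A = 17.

ŷ = -2 + 0.5·17 = 6.5
e = 7.3 − 6.5 = 0.8

e = 0.8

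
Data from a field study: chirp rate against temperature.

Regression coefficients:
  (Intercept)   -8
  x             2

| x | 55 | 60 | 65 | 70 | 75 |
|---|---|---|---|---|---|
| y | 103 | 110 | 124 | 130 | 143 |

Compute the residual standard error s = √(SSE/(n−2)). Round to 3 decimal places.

s = 2.160

x=55: ŷ = -8 + 2·55 = 102; r = 103 − 102 = 1
x=60: ŷ = -8 + 2·60 = 112; r = 110 − 112 = -2
x=65: ŷ = -8 + 2·65 = 122; r = 124 − 122 = 2
x=70: ŷ = -8 + 2·70 = 132; r = 130 − 132 = -2
x=75: ŷ = -8 + 2·75 = 142; r = 143 − 142 = 1
SSE = 1 + 4 + 4 + 4 + 1 = 14
s = √(14/3) = √4.66667 ≈ 2.160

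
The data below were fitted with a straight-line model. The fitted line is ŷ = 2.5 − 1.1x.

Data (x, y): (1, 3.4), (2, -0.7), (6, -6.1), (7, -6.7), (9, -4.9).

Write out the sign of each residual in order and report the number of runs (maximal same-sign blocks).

3 runs

x=1: ŷ = 2.5 − 1.1·1 = 1.4; e = 3.4 − 1.4 = 2
x=2: ŷ = 2.5 − 1.1·2 = 0.3; e = -0.7 − 0.3 = -1
x=6: ŷ = 2.5 − 1.1·6 = -4.1; e = -6.1 − (-4.1) = -2
x=7: ŷ = 2.5 − 1.1·7 = -5.2; e = -6.7 − (-5.2) = -1.5
x=9: ŷ = 2.5 − 1.1·9 = -7.4; e = -4.9 − (-7.4) = 2.5
Signs: + − − − +
Runs: +×1, −×3, +×1 → 3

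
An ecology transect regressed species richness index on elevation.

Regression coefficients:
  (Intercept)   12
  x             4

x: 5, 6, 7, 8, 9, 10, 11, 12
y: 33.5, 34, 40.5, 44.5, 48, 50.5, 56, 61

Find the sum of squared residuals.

x=5: ŷ = 12 + 4·5 = 32; r = 33.5 − 32 = 1.5
x=6: ŷ = 12 + 4·6 = 36; r = 34 − 36 = -2
x=7: ŷ = 12 + 4·7 = 40; r = 40.5 − 40 = 0.5
x=8: ŷ = 12 + 4·8 = 44; r = 44.5 − 44 = 0.5
x=9: ŷ = 12 + 4·9 = 48; r = 48 − 48 = 0
x=10: ŷ = 12 + 4·10 = 52; r = 50.5 − 52 = -1.5
x=11: ŷ = 12 + 4·11 = 56; r = 56 − 56 = 0
x=12: ŷ = 12 + 4·12 = 60; r = 61 − 60 = 1
SSE = 2.25 + 4 + 0.25 + 0.25 + 0 + 2.25 + 0 + 1 = 10

SSE = 10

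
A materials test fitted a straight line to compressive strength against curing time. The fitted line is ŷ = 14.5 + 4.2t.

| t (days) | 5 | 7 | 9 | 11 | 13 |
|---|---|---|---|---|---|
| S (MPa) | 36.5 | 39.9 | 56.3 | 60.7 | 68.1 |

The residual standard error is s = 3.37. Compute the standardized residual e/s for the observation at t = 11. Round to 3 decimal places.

0.000

ŷ = 14.5 + 4.2·11 = 60.7
e = 60.7 − 60.7 = 0
e/s = 0 / 3.37 = 0.000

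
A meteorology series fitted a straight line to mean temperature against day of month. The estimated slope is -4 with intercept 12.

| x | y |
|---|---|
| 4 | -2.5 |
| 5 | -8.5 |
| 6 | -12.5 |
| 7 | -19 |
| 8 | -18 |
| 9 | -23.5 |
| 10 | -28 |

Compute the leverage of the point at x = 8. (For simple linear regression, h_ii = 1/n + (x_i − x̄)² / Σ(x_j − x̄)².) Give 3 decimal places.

h = 0.179

x̄ = (4 + 5 + 6 + 7 + 8 + 9 + 10)/7 = 7
Σ(x − x̄)² = 9 + 4 + 1 + 0 + 1 + 4 + 9 = 28
h = 1/7 + (1)²/28 = 0.142857 + 0.0357143 = 0.179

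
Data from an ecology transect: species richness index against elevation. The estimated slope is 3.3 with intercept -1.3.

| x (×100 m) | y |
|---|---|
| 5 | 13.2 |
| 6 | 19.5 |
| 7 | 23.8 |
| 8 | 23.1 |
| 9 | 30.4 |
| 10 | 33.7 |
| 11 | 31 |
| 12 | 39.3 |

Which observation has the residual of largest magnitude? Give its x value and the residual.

x=5: ŷ = -1.3 + 3.3·5 = 15.2; r = 13.2 − 15.2 = -2
x=6: ŷ = -1.3 + 3.3·6 = 18.5; r = 19.5 − 18.5 = 1
x=7: ŷ = -1.3 + 3.3·7 = 21.8; r = 23.8 − 21.8 = 2
x=8: ŷ = -1.3 + 3.3·8 = 25.1; r = 23.1 − 25.1 = -2
x=9: ŷ = -1.3 + 3.3·9 = 28.4; r = 30.4 − 28.4 = 2
x=10: ŷ = -1.3 + 3.3·10 = 31.7; r = 33.7 − 31.7 = 2
x=11: ŷ = -1.3 + 3.3·11 = 35; r = 31 − 35 = -4
x=12: ŷ = -1.3 + 3.3·12 = 38.3; r = 39.3 − 38.3 = 1
Largest |r| is 4 at x = 11, residual -4.

x = 11, r = -4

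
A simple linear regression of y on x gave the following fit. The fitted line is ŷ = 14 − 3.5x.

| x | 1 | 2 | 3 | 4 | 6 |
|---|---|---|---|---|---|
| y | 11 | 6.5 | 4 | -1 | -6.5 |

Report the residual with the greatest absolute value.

r = -1

x=1: ŷ = 14 − 3.5·1 = 10.5; r = 11 − 10.5 = 0.5
x=2: ŷ = 14 − 3.5·2 = 7; r = 6.5 − 7 = -0.5
x=3: ŷ = 14 − 3.5·3 = 3.5; r = 4 − 3.5 = 0.5
x=4: ŷ = 14 − 3.5·4 = 0; r = -1 − 0 = -1
x=6: ŷ = 14 − 3.5·6 = -7; r = -6.5 − (-7) = 0.5
Largest |r| is 1 at x = 4, residual -1.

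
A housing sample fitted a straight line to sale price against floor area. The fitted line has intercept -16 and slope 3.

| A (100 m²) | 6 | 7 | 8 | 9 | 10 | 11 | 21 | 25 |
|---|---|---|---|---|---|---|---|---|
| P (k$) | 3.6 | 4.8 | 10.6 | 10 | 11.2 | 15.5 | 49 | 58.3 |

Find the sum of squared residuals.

SSE = 24.94

A=6: ŷ = -16 + 3·6 = 2; e = 3.6 − 2 = 1.6
A=7: ŷ = -16 + 3·7 = 5; e = 4.8 − 5 = -0.2
A=8: ŷ = -16 + 3·8 = 8; e = 10.6 − 8 = 2.6
A=9: ŷ = -16 + 3·9 = 11; e = 10 − 11 = -1
A=10: ŷ = -16 + 3·10 = 14; e = 11.2 − 14 = -2.8
A=11: ŷ = -16 + 3·11 = 17; e = 15.5 − 17 = -1.5
A=21: ŷ = -16 + 3·21 = 47; e = 49 − 47 = 2
A=25: ŷ = -16 + 3·25 = 59; e = 58.3 − 59 = -0.7
SSE = 2.56 + 0.04 + 6.76 + 1 + 7.84 + 2.25 + 4 + 0.49 = 24.94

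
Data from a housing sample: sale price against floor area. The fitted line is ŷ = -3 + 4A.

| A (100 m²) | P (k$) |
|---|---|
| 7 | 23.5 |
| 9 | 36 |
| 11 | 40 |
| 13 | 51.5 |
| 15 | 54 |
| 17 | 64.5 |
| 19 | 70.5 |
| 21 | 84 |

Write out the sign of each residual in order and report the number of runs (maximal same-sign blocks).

A=7: ŷ = -3 + 4·7 = 25; e = 23.5 − 25 = -1.5
A=9: ŷ = -3 + 4·9 = 33; e = 36 − 33 = 3
A=11: ŷ = -3 + 4·11 = 41; e = 40 − 41 = -1
A=13: ŷ = -3 + 4·13 = 49; e = 51.5 − 49 = 2.5
A=15: ŷ = -3 + 4·15 = 57; e = 54 − 57 = -3
A=17: ŷ = -3 + 4·17 = 65; e = 64.5 − 65 = -0.5
A=19: ŷ = -3 + 4·19 = 73; e = 70.5 − 73 = -2.5
A=21: ŷ = -3 + 4·21 = 81; e = 84 − 81 = 3
Signs: − + − + − − − +
Runs: −×1, +×1, −×1, +×1, −×3, +×1 → 6

6 runs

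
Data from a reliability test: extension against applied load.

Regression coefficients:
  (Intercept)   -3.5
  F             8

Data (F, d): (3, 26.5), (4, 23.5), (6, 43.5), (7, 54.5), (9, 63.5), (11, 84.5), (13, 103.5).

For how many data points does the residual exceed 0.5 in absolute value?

6

F=3: d̂ = -3.5 + 8·3 = 20.5; r = 26.5 − 20.5 = 6
F=4: d̂ = -3.5 + 8·4 = 28.5; r = 23.5 − 28.5 = -5
F=6: d̂ = -3.5 + 8·6 = 44.5; r = 43.5 − 44.5 = -1
F=7: d̂ = -3.5 + 8·7 = 52.5; r = 54.5 − 52.5 = 2
F=9: d̂ = -3.5 + 8·9 = 68.5; r = 63.5 − 68.5 = -5
F=11: d̂ = -3.5 + 8·11 = 84.5; r = 84.5 − 84.5 = 0
F=13: d̂ = -3.5 + 8·13 = 100.5; r = 103.5 − 100.5 = 3
|r| > 0.5: F=3 (|r|=6), F=4 (|r|=5), F=6 (|r|=1), F=7 (|r|=2), F=9 (|r|=5), F=13 (|r|=3) → 6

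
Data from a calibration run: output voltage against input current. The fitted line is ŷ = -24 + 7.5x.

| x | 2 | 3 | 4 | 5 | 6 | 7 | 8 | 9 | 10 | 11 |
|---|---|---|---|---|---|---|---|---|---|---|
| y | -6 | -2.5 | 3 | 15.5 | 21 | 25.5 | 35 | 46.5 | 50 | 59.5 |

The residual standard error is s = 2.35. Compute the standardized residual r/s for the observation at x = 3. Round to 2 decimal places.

ŷ = -24 + 7.5·3 = -1.5
r = -2.5 − (-1.5) = -1
r/s = -1 / 2.35 = -0.43

-0.43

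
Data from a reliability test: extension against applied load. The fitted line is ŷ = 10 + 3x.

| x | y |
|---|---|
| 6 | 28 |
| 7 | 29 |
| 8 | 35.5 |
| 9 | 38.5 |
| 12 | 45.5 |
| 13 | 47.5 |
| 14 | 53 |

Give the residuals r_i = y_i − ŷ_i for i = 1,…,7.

x=6: ŷ = 10 + 3·6 = 28; r = 28 − 28 = 0
x=7: ŷ = 10 + 3·7 = 31; r = 29 − 31 = -2
x=8: ŷ = 10 + 3·8 = 34; r = 35.5 − 34 = 1.5
x=9: ŷ = 10 + 3·9 = 37; r = 38.5 − 37 = 1.5
x=12: ŷ = 10 + 3·12 = 46; r = 45.5 − 46 = -0.5
x=13: ŷ = 10 + 3·13 = 49; r = 47.5 − 49 = -1.5
x=14: ŷ = 10 + 3·14 = 52; r = 53 − 52 = 1

0, -2, 1.5, 1.5, -0.5, -1.5, 1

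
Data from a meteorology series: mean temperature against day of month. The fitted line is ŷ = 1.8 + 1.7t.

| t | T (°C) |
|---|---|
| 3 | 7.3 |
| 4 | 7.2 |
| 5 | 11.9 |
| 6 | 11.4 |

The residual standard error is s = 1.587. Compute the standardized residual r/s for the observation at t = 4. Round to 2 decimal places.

ŷ = 1.8 + 1.7·4 = 8.6
r = 7.2 − 8.6 = -1.4
r/s = -1.4 / 1.587 = -0.88

-0.88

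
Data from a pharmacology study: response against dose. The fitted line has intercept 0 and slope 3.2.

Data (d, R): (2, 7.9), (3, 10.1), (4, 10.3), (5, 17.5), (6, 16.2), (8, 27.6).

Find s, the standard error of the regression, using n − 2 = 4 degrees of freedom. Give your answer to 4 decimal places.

d=2: R̂ = 3.2·2 = 6.4; e = 7.9 − 6.4 = 1.5
d=3: R̂ = 3.2·3 = 9.6; e = 10.1 − 9.6 = 0.5
d=4: R̂ = 3.2·4 = 12.8; e = 10.3 − 12.8 = -2.5
d=5: R̂ = 3.2·5 = 16; e = 17.5 − 16 = 1.5
d=6: R̂ = 3.2·6 = 19.2; e = 16.2 − 19.2 = -3
d=8: R̂ = 3.2·8 = 25.6; e = 27.6 − 25.6 = 2
SSE = 2.25 + 0.25 + 6.25 + 2.25 + 9 + 4 = 24
s = √(24/4) = √6 ≈ 2.4495

s = 2.4495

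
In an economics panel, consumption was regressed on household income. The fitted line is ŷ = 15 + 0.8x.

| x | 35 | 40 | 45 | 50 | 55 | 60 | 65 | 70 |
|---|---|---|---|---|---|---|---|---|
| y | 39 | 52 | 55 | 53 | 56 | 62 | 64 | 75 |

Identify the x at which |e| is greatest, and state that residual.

x=35: ŷ = 15 + 0.8·35 = 43; e = 39 − 43 = -4
x=40: ŷ = 15 + 0.8·40 = 47; e = 52 − 47 = 5
x=45: ŷ = 15 + 0.8·45 = 51; e = 55 − 51 = 4
x=50: ŷ = 15 + 0.8·50 = 55; e = 53 − 55 = -2
x=55: ŷ = 15 + 0.8·55 = 59; e = 56 − 59 = -3
x=60: ŷ = 15 + 0.8·60 = 63; e = 62 − 63 = -1
x=65: ŷ = 15 + 0.8·65 = 67; e = 64 − 67 = -3
x=70: ŷ = 15 + 0.8·70 = 71; e = 75 − 71 = 4
Largest |e| is 5 at x = 40, residual 5.

x = 40, e = 5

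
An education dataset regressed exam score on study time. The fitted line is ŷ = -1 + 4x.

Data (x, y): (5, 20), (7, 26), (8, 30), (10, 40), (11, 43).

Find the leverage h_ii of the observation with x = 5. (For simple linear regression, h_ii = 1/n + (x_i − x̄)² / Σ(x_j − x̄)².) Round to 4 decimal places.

x̄ = (5 + 7 + 8 + 10 + 11)/5 = 8.2
Σ(x − x̄)² = 10.24 + 1.44 + 0.04 + 3.24 + 7.84 = 22.8
h = 1/5 + (-3.2)²/22.8 = 0.2 + 0.449123 = 0.6491

h = 0.6491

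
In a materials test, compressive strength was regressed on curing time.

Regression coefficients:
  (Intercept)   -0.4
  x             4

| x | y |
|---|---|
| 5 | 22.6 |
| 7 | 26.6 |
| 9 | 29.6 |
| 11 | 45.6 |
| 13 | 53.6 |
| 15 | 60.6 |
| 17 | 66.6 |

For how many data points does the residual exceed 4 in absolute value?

x=5: ŷ = -0.4 + 4·5 = 19.6; r = 22.6 − 19.6 = 3
x=7: ŷ = -0.4 + 4·7 = 27.6; r = 26.6 − 27.6 = -1
x=9: ŷ = -0.4 + 4·9 = 35.6; r = 29.6 − 35.6 = -6
x=11: ŷ = -0.4 + 4·11 = 43.6; r = 45.6 − 43.6 = 2
x=13: ŷ = -0.4 + 4·13 = 51.6; r = 53.6 − 51.6 = 2
x=15: ŷ = -0.4 + 4·15 = 59.6; r = 60.6 − 59.6 = 1
x=17: ŷ = -0.4 + 4·17 = 67.6; r = 66.6 − 67.6 = -1
|r| > 4: x=9 (|r|=6) → 1

1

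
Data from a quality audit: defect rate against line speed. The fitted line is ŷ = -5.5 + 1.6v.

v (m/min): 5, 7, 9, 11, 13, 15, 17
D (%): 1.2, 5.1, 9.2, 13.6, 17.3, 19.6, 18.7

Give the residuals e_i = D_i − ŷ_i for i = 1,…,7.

-1.3, -0.6, 0.3, 1.5, 2, 1.1, -3

v=5: ŷ = -5.5 + 1.6·5 = 2.5; e = 1.2 − 2.5 = -1.3
v=7: ŷ = -5.5 + 1.6·7 = 5.7; e = 5.1 − 5.7 = -0.6
v=9: ŷ = -5.5 + 1.6·9 = 8.9; e = 9.2 − 8.9 = 0.3
v=11: ŷ = -5.5 + 1.6·11 = 12.1; e = 13.6 − 12.1 = 1.5
v=13: ŷ = -5.5 + 1.6·13 = 15.3; e = 17.3 − 15.3 = 2
v=15: ŷ = -5.5 + 1.6·15 = 18.5; e = 19.6 − 18.5 = 1.1
v=17: ŷ = -5.5 + 1.6·17 = 21.7; e = 18.7 − 21.7 = -3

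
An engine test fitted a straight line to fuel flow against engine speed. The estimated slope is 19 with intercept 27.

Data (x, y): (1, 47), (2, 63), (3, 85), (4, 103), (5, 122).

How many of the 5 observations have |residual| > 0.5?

3

x=1: ŷ = 27 + 19·1 = 46; e = 47 − 46 = 1
x=2: ŷ = 27 + 19·2 = 65; e = 63 − 65 = -2
x=3: ŷ = 27 + 19·3 = 84; e = 85 − 84 = 1
x=4: ŷ = 27 + 19·4 = 103; e = 103 − 103 = 0
x=5: ŷ = 27 + 19·5 = 122; e = 122 − 122 = 0
|e| > 0.5: x=1 (|e|=1), x=2 (|e|=2), x=3 (|e|=1) → 3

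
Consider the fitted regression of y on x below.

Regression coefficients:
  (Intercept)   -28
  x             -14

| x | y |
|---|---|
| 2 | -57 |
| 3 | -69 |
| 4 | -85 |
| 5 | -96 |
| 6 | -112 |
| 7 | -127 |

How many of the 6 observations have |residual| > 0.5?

x=2: ŷ = -28 − 14·2 = -56; e = -57 − (-56) = -1
x=3: ŷ = -28 − 14·3 = -70; e = -69 − (-70) = 1
x=4: ŷ = -28 − 14·4 = -84; e = -85 − (-84) = -1
x=5: ŷ = -28 − 14·5 = -98; e = -96 − (-98) = 2
x=6: ŷ = -28 − 14·6 = -112; e = -112 − (-112) = 0
x=7: ŷ = -28 − 14·7 = -126; e = -127 − (-126) = -1
|e| > 0.5: x=2 (|e|=1), x=3 (|e|=1), x=4 (|e|=1), x=5 (|e|=2), x=7 (|e|=1) → 5

5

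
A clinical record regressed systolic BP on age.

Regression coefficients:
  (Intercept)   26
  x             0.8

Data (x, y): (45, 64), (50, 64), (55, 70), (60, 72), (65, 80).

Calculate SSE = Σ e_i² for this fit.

x=45: ŷ = 26 + 0.8·45 = 62; e = 64 − 62 = 2
x=50: ŷ = 26 + 0.8·50 = 66; e = 64 − 66 = -2
x=55: ŷ = 26 + 0.8·55 = 70; e = 70 − 70 = 0
x=60: ŷ = 26 + 0.8·60 = 74; e = 72 − 74 = -2
x=65: ŷ = 26 + 0.8·65 = 78; e = 80 − 78 = 2
SSE = 4 + 4 + 0 + 4 + 4 = 16

SSE = 16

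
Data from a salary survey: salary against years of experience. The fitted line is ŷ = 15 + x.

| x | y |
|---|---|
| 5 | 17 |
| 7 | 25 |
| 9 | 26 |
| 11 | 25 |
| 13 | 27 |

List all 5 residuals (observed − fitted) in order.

-3, 3, 2, -1, -1

x=5: ŷ = 15 + 5 = 20; e = 17 − 20 = -3
x=7: ŷ = 15 + 7 = 22; e = 25 − 22 = 3
x=9: ŷ = 15 + 9 = 24; e = 26 − 24 = 2
x=11: ŷ = 15 + 11 = 26; e = 25 − 26 = -1
x=13: ŷ = 15 + 13 = 28; e = 27 − 28 = -1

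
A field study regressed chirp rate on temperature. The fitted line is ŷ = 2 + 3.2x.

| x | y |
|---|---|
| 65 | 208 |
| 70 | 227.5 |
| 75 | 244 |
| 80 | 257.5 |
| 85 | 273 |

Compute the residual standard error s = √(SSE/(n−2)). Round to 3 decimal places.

s = 1.958

x=65: ŷ = 2 + 3.2·65 = 210; e = 208 − 210 = -2
x=70: ŷ = 2 + 3.2·70 = 226; e = 227.5 − 226 = 1.5
x=75: ŷ = 2 + 3.2·75 = 242; e = 244 − 242 = 2
x=80: ŷ = 2 + 3.2·80 = 258; e = 257.5 − 258 = -0.5
x=85: ŷ = 2 + 3.2·85 = 274; e = 273 − 274 = -1
SSE = 4 + 2.25 + 4 + 0.25 + 1 = 11.5
s = √(11.5/3) = √3.83333 ≈ 1.958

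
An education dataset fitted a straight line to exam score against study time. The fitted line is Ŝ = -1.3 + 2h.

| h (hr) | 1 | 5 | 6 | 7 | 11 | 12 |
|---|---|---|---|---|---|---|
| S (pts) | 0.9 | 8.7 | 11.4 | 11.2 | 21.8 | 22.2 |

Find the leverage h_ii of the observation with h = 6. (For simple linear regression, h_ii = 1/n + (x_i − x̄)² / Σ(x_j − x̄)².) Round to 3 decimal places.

h̄ = (1 + 5 + 6 + 7 + 11 + 12)/6 = 7
Σ(h − h̄)² = 36 + 4 + 1 + 0 + 16 + 25 = 82
h = 1/6 + (-1)²/82 = 0.166667 + 0.0121951 = 0.179

h = 0.179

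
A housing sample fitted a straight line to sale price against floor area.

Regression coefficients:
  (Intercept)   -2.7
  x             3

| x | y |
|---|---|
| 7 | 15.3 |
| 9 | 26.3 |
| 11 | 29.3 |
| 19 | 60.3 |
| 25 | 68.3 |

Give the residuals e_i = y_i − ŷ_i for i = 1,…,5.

-3, 2, -1, 6, -4

x=7: ŷ = -2.7 + 3·7 = 18.3; e = 15.3 − 18.3 = -3
x=9: ŷ = -2.7 + 3·9 = 24.3; e = 26.3 − 24.3 = 2
x=11: ŷ = -2.7 + 3·11 = 30.3; e = 29.3 − 30.3 = -1
x=19: ŷ = -2.7 + 3·19 = 54.3; e = 60.3 − 54.3 = 6
x=25: ŷ = -2.7 + 3·25 = 72.3; e = 68.3 − 72.3 = -4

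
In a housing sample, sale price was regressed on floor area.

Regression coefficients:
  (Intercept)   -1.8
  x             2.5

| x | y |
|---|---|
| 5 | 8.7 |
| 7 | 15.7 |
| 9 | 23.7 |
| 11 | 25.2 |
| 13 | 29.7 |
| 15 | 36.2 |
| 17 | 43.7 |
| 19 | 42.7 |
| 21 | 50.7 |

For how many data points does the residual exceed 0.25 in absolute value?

7

x=5: ŷ = -1.8 + 2.5·5 = 10.7; r = 8.7 − 10.7 = -2
x=7: ŷ = -1.8 + 2.5·7 = 15.7; r = 15.7 − 15.7 = 0
x=9: ŷ = -1.8 + 2.5·9 = 20.7; r = 23.7 − 20.7 = 3
x=11: ŷ = -1.8 + 2.5·11 = 25.7; r = 25.2 − 25.7 = -0.5
x=13: ŷ = -1.8 + 2.5·13 = 30.7; r = 29.7 − 30.7 = -1
x=15: ŷ = -1.8 + 2.5·15 = 35.7; r = 36.2 − 35.7 = 0.5
x=17: ŷ = -1.8 + 2.5·17 = 40.7; r = 43.7 − 40.7 = 3
x=19: ŷ = -1.8 + 2.5·19 = 45.7; r = 42.7 − 45.7 = -3
x=21: ŷ = -1.8 + 2.5·21 = 50.7; r = 50.7 − 50.7 = 0
|r| > 0.25: x=5 (|r|=2), x=9 (|r|=3), x=11 (|r|=0.5), x=13 (|r|=1), x=15 (|r|=0.5), x=17 (|r|=3), x=19 (|r|=3) → 7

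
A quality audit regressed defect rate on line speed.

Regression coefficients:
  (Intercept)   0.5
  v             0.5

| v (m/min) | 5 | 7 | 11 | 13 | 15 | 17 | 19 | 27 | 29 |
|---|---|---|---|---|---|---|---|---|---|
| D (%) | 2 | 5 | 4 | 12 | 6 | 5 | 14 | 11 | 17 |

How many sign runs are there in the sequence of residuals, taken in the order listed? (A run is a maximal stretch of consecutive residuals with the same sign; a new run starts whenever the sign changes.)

8 runs

v=5: D̂ = 0.5 + 0.5·5 = 3; r = 2 − 3 = -1
v=7: D̂ = 0.5 + 0.5·7 = 4; r = 5 − 4 = 1
v=11: D̂ = 0.5 + 0.5·11 = 6; r = 4 − 6 = -2
v=13: D̂ = 0.5 + 0.5·13 = 7; r = 12 − 7 = 5
v=15: D̂ = 0.5 + 0.5·15 = 8; r = 6 − 8 = -2
v=17: D̂ = 0.5 + 0.5·17 = 9; r = 5 − 9 = -4
v=19: D̂ = 0.5 + 0.5·19 = 10; r = 14 − 10 = 4
v=27: D̂ = 0.5 + 0.5·27 = 14; r = 11 − 14 = -3
v=29: D̂ = 0.5 + 0.5·29 = 15; r = 17 − 15 = 2
Signs: − + − + − − + − +
Runs: −×1, +×1, −×1, +×1, −×2, +×1, −×1, +×1 → 8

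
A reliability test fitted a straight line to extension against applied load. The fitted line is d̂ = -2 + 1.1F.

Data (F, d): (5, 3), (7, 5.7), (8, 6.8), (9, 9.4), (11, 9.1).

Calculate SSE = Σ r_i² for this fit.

F=5: d̂ = -2 + 1.1·5 = 3.5; r = 3 − 3.5 = -0.5
F=7: d̂ = -2 + 1.1·7 = 5.7; r = 5.7 − 5.7 = 0
F=8: d̂ = -2 + 1.1·8 = 6.8; r = 6.8 − 6.8 = 0
F=9: d̂ = -2 + 1.1·9 = 7.9; r = 9.4 − 7.9 = 1.5
F=11: d̂ = -2 + 1.1·11 = 10.1; r = 9.1 − 10.1 = -1
SSE = 0.25 + 0 + 0 + 2.25 + 1 = 3.5

SSE = 3.5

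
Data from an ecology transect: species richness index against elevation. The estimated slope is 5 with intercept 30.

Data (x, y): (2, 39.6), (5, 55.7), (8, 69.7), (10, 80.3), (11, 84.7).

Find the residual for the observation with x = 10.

e = 0.3

ŷ = 30 + 5·10 = 80
e = 80.3 − 80 = 0.3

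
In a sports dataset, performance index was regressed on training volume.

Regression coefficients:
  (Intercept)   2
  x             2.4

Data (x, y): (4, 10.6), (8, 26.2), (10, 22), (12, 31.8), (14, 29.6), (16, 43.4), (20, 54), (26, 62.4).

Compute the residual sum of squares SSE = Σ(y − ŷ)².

x=4: ŷ = 2 + 2.4·4 = 11.6; e = 10.6 − 11.6 = -1
x=8: ŷ = 2 + 2.4·8 = 21.2; e = 26.2 − 21.2 = 5
x=10: ŷ = 2 + 2.4·10 = 26; e = 22 − 26 = -4
x=12: ŷ = 2 + 2.4·12 = 30.8; e = 31.8 − 30.8 = 1
x=14: ŷ = 2 + 2.4·14 = 35.6; e = 29.6 − 35.6 = -6
x=16: ŷ = 2 + 2.4·16 = 40.4; e = 43.4 − 40.4 = 3
x=20: ŷ = 2 + 2.4·20 = 50; e = 54 − 50 = 4
x=26: ŷ = 2 + 2.4·26 = 64.4; e = 62.4 − 64.4 = -2
SSE = 1 + 25 + 16 + 1 + 36 + 9 + 16 + 4 = 108

SSE = 108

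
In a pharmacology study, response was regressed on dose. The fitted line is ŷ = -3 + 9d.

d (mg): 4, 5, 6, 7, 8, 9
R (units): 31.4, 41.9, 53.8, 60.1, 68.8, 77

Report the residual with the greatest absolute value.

d=4: ŷ = -3 + 9·4 = 33; e = 31.4 − 33 = -1.6
d=5: ŷ = -3 + 9·5 = 42; e = 41.9 − 42 = -0.1
d=6: ŷ = -3 + 9·6 = 51; e = 53.8 − 51 = 2.8
d=7: ŷ = -3 + 9·7 = 60; e = 60.1 − 60 = 0.1
d=8: ŷ = -3 + 9·8 = 69; e = 68.8 − 69 = -0.2
d=9: ŷ = -3 + 9·9 = 78; e = 77 − 78 = -1
Largest |e| is 2.8 at d = 6, residual 2.8.

e = 2.8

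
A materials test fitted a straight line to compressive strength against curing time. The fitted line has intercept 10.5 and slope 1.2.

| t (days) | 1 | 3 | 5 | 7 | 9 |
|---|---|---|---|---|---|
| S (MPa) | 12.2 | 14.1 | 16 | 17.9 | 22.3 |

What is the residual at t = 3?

r = 0

Ŝ = 10.5 + 1.2·3 = 14.1
r = 14.1 − 14.1 = 0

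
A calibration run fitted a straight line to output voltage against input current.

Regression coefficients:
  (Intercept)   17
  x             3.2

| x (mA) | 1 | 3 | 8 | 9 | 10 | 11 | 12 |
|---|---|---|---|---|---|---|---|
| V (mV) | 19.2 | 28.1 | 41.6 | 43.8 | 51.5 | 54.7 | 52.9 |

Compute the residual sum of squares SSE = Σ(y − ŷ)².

x=1: ŷ = 17 + 3.2·1 = 20.2; e = 19.2 − 20.2 = -1
x=3: ŷ = 17 + 3.2·3 = 26.6; e = 28.1 − 26.6 = 1.5
x=8: ŷ = 17 + 3.2·8 = 42.6; e = 41.6 − 42.6 = -1
x=9: ŷ = 17 + 3.2·9 = 45.8; e = 43.8 − 45.8 = -2
x=10: ŷ = 17 + 3.2·10 = 49; e = 51.5 − 49 = 2.5
x=11: ŷ = 17 + 3.2·11 = 52.2; e = 54.7 − 52.2 = 2.5
x=12: ŷ = 17 + 3.2·12 = 55.4; e = 52.9 − 55.4 = -2.5
SSE = 1 + 2.25 + 1 + 4 + 6.25 + 6.25 + 6.25 = 27

SSE = 27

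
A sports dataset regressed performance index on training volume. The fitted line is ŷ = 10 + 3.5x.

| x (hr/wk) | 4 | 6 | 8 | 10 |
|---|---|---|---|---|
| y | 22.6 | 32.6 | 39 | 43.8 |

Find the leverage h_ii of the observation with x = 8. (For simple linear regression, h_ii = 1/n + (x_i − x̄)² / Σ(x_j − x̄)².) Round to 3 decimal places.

h = 0.300

x̄ = (4 + 6 + 8 + 10)/4 = 7
Σ(x − x̄)² = 9 + 1 + 1 + 9 = 20
h = 1/4 + (1)²/20 = 0.25 + 0.05 = 0.300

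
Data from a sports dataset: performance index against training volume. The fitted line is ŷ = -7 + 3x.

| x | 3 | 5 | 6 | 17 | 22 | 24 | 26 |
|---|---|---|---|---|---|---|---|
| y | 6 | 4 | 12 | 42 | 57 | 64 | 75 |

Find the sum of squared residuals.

SSE = 58

x=3: ŷ = -7 + 3·3 = 2; e = 6 − 2 = 4
x=5: ŷ = -7 + 3·5 = 8; e = 4 − 8 = -4
x=6: ŷ = -7 + 3·6 = 11; e = 12 − 11 = 1
x=17: ŷ = -7 + 3·17 = 44; e = 42 − 44 = -2
x=22: ŷ = -7 + 3·22 = 59; e = 57 − 59 = -2
x=24: ŷ = -7 + 3·24 = 65; e = 64 − 65 = -1
x=26: ŷ = -7 + 3·26 = 71; e = 75 − 71 = 4
SSE = 16 + 16 + 1 + 4 + 4 + 1 + 16 = 58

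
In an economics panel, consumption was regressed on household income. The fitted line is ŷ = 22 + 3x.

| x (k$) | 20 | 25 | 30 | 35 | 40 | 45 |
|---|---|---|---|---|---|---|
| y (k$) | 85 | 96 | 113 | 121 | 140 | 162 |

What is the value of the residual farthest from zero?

r = -6

x=20: ŷ = 22 + 3·20 = 82; r = 85 − 82 = 3
x=25: ŷ = 22 + 3·25 = 97; r = 96 − 97 = -1
x=30: ŷ = 22 + 3·30 = 112; r = 113 − 112 = 1
x=35: ŷ = 22 + 3·35 = 127; r = 121 − 127 = -6
x=40: ŷ = 22 + 3·40 = 142; r = 140 − 142 = -2
x=45: ŷ = 22 + 3·45 = 157; r = 162 − 157 = 5
Largest |r| is 6 at x = 35, residual -6.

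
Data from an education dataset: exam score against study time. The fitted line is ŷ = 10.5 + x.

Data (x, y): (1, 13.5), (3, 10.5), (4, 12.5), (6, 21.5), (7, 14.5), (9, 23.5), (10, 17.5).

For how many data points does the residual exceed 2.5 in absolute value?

x=1: ŷ = 10.5 + 1 = 11.5; r = 13.5 − 11.5 = 2
x=3: ŷ = 10.5 + 3 = 13.5; r = 10.5 − 13.5 = -3
x=4: ŷ = 10.5 + 4 = 14.5; r = 12.5 − 14.5 = -2
x=6: ŷ = 10.5 + 6 = 16.5; r = 21.5 − 16.5 = 5
x=7: ŷ = 10.5 + 7 = 17.5; r = 14.5 − 17.5 = -3
x=9: ŷ = 10.5 + 9 = 19.5; r = 23.5 − 19.5 = 4
x=10: ŷ = 10.5 + 10 = 20.5; r = 17.5 − 20.5 = -3
|r| > 2.5: x=3 (|r|=3), x=6 (|r|=5), x=7 (|r|=3), x=9 (|r|=4), x=10 (|r|=3) → 5

5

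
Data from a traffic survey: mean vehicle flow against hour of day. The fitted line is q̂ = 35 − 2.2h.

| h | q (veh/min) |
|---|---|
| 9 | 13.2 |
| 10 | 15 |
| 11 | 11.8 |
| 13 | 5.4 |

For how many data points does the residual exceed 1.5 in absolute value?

2

h=9: q̂ = 35 − 2.2·9 = 15.2; r = 13.2 − 15.2 = -2
h=10: q̂ = 35 − 2.2·10 = 13; r = 15 − 13 = 2
h=11: q̂ = 35 − 2.2·11 = 10.8; r = 11.8 − 10.8 = 1
h=13: q̂ = 35 − 2.2·13 = 6.4; r = 5.4 − 6.4 = -1
|r| > 1.5: h=9 (|r|=2), h=10 (|r|=2) → 2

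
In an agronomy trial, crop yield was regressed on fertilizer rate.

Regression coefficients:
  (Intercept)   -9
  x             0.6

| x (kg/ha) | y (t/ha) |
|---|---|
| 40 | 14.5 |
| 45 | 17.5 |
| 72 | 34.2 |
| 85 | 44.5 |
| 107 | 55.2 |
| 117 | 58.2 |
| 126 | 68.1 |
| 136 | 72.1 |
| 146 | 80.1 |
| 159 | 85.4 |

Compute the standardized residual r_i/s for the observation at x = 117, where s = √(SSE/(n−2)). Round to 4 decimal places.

x=40: ŷ = -9 + 0.6·40 = 15; r = 14.5 − 15 = -0.5
x=45: ŷ = -9 + 0.6·45 = 18; r = 17.5 − 18 = -0.5
x=72: ŷ = -9 + 0.6·72 = 34.2; r = 34.2 − 34.2 = 0
x=85: ŷ = -9 + 0.6·85 = 42; r = 44.5 − 42 = 2.5
x=107: ŷ = -9 + 0.6·107 = 55.2; r = 55.2 − 55.2 = 0
x=117: ŷ = -9 + 0.6·117 = 61.2; r = 58.2 − 61.2 = -3
x=126: ŷ = -9 + 0.6·126 = 66.6; r = 68.1 − 66.6 = 1.5
x=136: ŷ = -9 + 0.6·136 = 72.6; r = 72.1 − 72.6 = -0.5
x=146: ŷ = -9 + 0.6·146 = 78.6; r = 80.1 − 78.6 = 1.5
x=159: ŷ = -9 + 0.6·159 = 86.4; r = 85.4 − 86.4 = -1
SSE = 0.25 + 0.25 + 0 + 6.25 + 0 + 9 + 2.25 + 0.25 + 2.25 + 1 = 21.5
s = √(21.5/8) = 1.63936
r/s = -3 / 1.63936 = -1.8300

-1.8300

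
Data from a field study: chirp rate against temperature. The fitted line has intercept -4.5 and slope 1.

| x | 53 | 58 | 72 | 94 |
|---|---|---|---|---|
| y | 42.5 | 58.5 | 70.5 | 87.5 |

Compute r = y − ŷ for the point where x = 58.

ŷ = -4.5 + 58 = 53.5
r = 58.5 − 53.5 = 5

r = 5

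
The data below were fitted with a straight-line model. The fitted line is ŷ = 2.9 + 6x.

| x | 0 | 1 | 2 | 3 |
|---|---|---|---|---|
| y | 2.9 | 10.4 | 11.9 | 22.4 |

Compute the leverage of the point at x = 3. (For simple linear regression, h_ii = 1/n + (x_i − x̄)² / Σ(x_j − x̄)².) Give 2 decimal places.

h = 0.70

x̄ = (0 + 1 + 2 + 3)/4 = 1.5
Σ(x − x̄)² = 2.25 + 0.25 + 0.25 + 2.25 = 5
h = 1/4 + (1.5)²/5 = 0.25 + 0.45 = 0.70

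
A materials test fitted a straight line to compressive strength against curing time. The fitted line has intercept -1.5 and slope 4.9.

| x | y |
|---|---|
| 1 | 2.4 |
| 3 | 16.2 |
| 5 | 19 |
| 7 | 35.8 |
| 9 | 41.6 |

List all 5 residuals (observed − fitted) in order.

x=1: ŷ = -1.5 + 4.9·1 = 3.4; r = 2.4 − 3.4 = -1
x=3: ŷ = -1.5 + 4.9·3 = 13.2; r = 16.2 − 13.2 = 3
x=5: ŷ = -1.5 + 4.9·5 = 23; r = 19 − 23 = -4
x=7: ŷ = -1.5 + 4.9·7 = 32.8; r = 35.8 − 32.8 = 3
x=9: ŷ = -1.5 + 4.9·9 = 42.6; r = 41.6 − 42.6 = -1

-1, 3, -4, 3, -1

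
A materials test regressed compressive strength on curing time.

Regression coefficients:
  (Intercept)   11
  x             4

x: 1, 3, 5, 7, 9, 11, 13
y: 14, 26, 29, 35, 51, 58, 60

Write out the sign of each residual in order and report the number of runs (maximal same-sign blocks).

5 runs

x=1: ŷ = 11 + 4·1 = 15; e = 14 − 15 = -1
x=3: ŷ = 11 + 4·3 = 23; e = 26 − 23 = 3
x=5: ŷ = 11 + 4·5 = 31; e = 29 − 31 = -2
x=7: ŷ = 11 + 4·7 = 39; e = 35 − 39 = -4
x=9: ŷ = 11 + 4·9 = 47; e = 51 − 47 = 4
x=11: ŷ = 11 + 4·11 = 55; e = 58 − 55 = 3
x=13: ŷ = 11 + 4·13 = 63; e = 60 − 63 = -3
Signs: − + − − + + −
Runs: −×1, +×1, −×2, +×2, −×1 → 5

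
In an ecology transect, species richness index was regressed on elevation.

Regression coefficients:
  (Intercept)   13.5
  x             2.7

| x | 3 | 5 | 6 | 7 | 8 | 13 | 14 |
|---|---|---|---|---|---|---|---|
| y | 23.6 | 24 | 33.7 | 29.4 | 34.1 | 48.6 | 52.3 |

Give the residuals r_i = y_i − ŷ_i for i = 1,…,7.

x=3: ŷ = 13.5 + 2.7·3 = 21.6; r = 23.6 − 21.6 = 2
x=5: ŷ = 13.5 + 2.7·5 = 27; r = 24 − 27 = -3
x=6: ŷ = 13.5 + 2.7·6 = 29.7; r = 33.7 − 29.7 = 4
x=7: ŷ = 13.5 + 2.7·7 = 32.4; r = 29.4 − 32.4 = -3
x=8: ŷ = 13.5 + 2.7·8 = 35.1; r = 34.1 − 35.1 = -1
x=13: ŷ = 13.5 + 2.7·13 = 48.6; r = 48.6 − 48.6 = 0
x=14: ŷ = 13.5 + 2.7·14 = 51.3; r = 52.3 − 51.3 = 1

2, -3, 4, -3, -1, 0, 1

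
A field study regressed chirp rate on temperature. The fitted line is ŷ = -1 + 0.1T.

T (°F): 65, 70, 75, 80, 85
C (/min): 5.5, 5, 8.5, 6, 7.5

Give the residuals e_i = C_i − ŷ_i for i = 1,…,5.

T=65: ŷ = -1 + 0.1·65 = 5.5; e = 5.5 − 5.5 = 0
T=70: ŷ = -1 + 0.1·70 = 6; e = 5 − 6 = -1
T=75: ŷ = -1 + 0.1·75 = 6.5; e = 8.5 − 6.5 = 2
T=80: ŷ = -1 + 0.1·80 = 7; e = 6 − 7 = -1
T=85: ŷ = -1 + 0.1·85 = 7.5; e = 7.5 − 7.5 = 0

0, -1, 2, -1, 0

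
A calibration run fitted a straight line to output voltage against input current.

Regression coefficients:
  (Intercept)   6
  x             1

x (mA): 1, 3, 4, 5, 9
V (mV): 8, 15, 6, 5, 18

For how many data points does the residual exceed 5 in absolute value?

2

x=1: ŷ = 6 + 1 = 7; e = 8 − 7 = 1
x=3: ŷ = 6 + 3 = 9; e = 15 − 9 = 6
x=4: ŷ = 6 + 4 = 10; e = 6 − 10 = -4
x=5: ŷ = 6 + 5 = 11; e = 5 − 11 = -6
x=9: ŷ = 6 + 9 = 15; e = 18 − 15 = 3
|e| > 5: x=3 (|e|=6), x=5 (|e|=6) → 2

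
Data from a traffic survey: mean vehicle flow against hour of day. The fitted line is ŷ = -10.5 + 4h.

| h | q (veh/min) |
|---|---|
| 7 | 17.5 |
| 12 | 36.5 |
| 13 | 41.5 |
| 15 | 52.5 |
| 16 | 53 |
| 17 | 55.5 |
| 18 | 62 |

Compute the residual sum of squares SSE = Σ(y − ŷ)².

h=7: ŷ = -10.5 + 4·7 = 17.5; r = 17.5 − 17.5 = 0
h=12: ŷ = -10.5 + 4·12 = 37.5; r = 36.5 − 37.5 = -1
h=13: ŷ = -10.5 + 4·13 = 41.5; r = 41.5 − 41.5 = 0
h=15: ŷ = -10.5 + 4·15 = 49.5; r = 52.5 − 49.5 = 3
h=16: ŷ = -10.5 + 4·16 = 53.5; r = 53 − 53.5 = -0.5
h=17: ŷ = -10.5 + 4·17 = 57.5; r = 55.5 − 57.5 = -2
h=18: ŷ = -10.5 + 4·18 = 61.5; r = 62 − 61.5 = 0.5
SSE = 0 + 1 + 0 + 9 + 0.25 + 4 + 0.25 = 14.5

SSE = 14.5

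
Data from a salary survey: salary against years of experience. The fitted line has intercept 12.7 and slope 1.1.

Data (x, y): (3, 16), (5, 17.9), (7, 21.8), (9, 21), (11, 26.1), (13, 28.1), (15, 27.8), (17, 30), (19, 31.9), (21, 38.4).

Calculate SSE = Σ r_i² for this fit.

SSE = 21.08

x=3: ŷ = 12.7 + 1.1·3 = 16; r = 16 − 16 = 0
x=5: ŷ = 12.7 + 1.1·5 = 18.2; r = 17.9 − 18.2 = -0.3
x=7: ŷ = 12.7 + 1.1·7 = 20.4; r = 21.8 − 20.4 = 1.4
x=9: ŷ = 12.7 + 1.1·9 = 22.6; r = 21 − 22.6 = -1.6
x=11: ŷ = 12.7 + 1.1·11 = 24.8; r = 26.1 − 24.8 = 1.3
x=13: ŷ = 12.7 + 1.1·13 = 27; r = 28.1 − 27 = 1.1
x=15: ŷ = 12.7 + 1.1·15 = 29.2; r = 27.8 − 29.2 = -1.4
x=17: ŷ = 12.7 + 1.1·17 = 31.4; r = 30 − 31.4 = -1.4
x=19: ŷ = 12.7 + 1.1·19 = 33.6; r = 31.9 − 33.6 = -1.7
x=21: ŷ = 12.7 + 1.1·21 = 35.8; r = 38.4 − 35.8 = 2.6
SSE = 0 + 0.09 + 1.96 + 2.56 + 1.69 + 1.21 + 1.96 + 1.96 + 2.89 + 6.76 = 21.08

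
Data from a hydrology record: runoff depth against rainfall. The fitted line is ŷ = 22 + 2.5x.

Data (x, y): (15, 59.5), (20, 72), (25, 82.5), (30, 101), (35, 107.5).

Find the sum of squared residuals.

x=15: ŷ = 22 + 2.5·15 = 59.5; e = 59.5 − 59.5 = 0
x=20: ŷ = 22 + 2.5·20 = 72; e = 72 − 72 = 0
x=25: ŷ = 22 + 2.5·25 = 84.5; e = 82.5 − 84.5 = -2
x=30: ŷ = 22 + 2.5·30 = 97; e = 101 − 97 = 4
x=35: ŷ = 22 + 2.5·35 = 109.5; e = 107.5 − 109.5 = -2
SSE = 0 + 0 + 4 + 16 + 4 = 24

SSE = 24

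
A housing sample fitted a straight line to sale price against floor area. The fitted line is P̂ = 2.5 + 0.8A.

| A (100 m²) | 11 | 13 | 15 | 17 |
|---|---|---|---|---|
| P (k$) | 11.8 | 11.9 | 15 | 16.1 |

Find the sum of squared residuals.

A=11: P̂ = 2.5 + 0.8·11 = 11.3; r = 11.8 − 11.3 = 0.5
A=13: P̂ = 2.5 + 0.8·13 = 12.9; r = 11.9 − 12.9 = -1
A=15: P̂ = 2.5 + 0.8·15 = 14.5; r = 15 − 14.5 = 0.5
A=17: P̂ = 2.5 + 0.8·17 = 16.1; r = 16.1 − 16.1 = 0
SSE = 0.25 + 1 + 0.25 + 0 = 1.5

SSE = 1.5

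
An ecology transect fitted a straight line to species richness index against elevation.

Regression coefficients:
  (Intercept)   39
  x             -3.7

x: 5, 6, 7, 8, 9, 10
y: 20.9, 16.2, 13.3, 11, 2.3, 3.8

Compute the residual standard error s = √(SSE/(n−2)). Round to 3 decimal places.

s = 2.117

x=5: ŷ = 39 − 3.7·5 = 20.5; r = 20.9 − 20.5 = 0.4
x=6: ŷ = 39 − 3.7·6 = 16.8; r = 16.2 − 16.8 = -0.6
x=7: ŷ = 39 − 3.7·7 = 13.1; r = 13.3 − 13.1 = 0.2
x=8: ŷ = 39 − 3.7·8 = 9.4; r = 11 − 9.4 = 1.6
x=9: ŷ = 39 − 3.7·9 = 5.7; r = 2.3 − 5.7 = -3.4
x=10: ŷ = 39 − 3.7·10 = 2; r = 3.8 − 2 = 1.8
SSE = 0.16 + 0.36 + 0.04 + 2.56 + 11.56 + 3.24 = 17.92
s = √(17.92/4) = √4.48 ≈ 2.117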